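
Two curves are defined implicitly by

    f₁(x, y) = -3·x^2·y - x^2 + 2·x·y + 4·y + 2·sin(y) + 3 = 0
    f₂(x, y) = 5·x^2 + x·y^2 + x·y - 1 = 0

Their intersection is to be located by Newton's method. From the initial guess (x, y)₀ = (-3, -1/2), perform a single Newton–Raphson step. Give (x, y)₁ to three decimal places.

(-1.521, -0.440)

At (-3, -1/2): F = (7.54115, 44.750).
Jacobian J = [[-6·x·y - 2·x + 2·y, -3·x^2 + 2·x + 2·cos(y) + 4], [10·x + y^2 + y, 2·x·y + x]].
At the point, J = [[-4.000, -27.24483], [-30.250, 0.000]] (det J = -824.15626).
Solving J·Δ = −F gives Δ = (1.479, 0.060).
Then the next iterate is (x, y)₁ = (-1.521, -0.440).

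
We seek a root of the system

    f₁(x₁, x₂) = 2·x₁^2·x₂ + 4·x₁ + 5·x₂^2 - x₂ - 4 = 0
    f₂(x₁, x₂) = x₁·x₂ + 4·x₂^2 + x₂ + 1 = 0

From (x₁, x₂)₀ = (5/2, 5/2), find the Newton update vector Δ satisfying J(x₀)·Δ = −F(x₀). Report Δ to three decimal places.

(-0.479, -1.428)

At (5/2, 5/2): F = (66.000, 34.750).
Jacobian J = [[4·x₁·x₂ + 4, 2·x₁^2 + 10·x₂ - 1], [x₂, x₁ + 8·x₂ + 1]].
At the point, J = [[29.000, 36.500], [2.500, 23.500]] (det J = 590.250).
Solving J·Δ = −F gives Δ = (-0.479, -1.428).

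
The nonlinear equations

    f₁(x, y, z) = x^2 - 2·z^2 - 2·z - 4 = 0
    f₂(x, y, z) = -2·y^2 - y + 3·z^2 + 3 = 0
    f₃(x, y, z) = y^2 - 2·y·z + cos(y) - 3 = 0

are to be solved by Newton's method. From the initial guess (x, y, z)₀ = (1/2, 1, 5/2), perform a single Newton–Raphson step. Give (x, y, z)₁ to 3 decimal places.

(3.237, 0.122, 0.957)

At (1/2, 1, 5/2): F = (-21.250, 18.750, -6.45970).
Jacobian J = [[2·x, 0, -4·z - 2], [0, -4·y - 1, 6·z], [0, 2·y - 2·z - sin(y), -2·y]].
At the point, J = [[1.000, 0.000, -12.000], [0.000, -5.000, 15.000], [0.000, -3.84147, -2.000]] (det J = 67.62206).
Solving J·Δ = −F gives Δ = (2.737, -0.878, -1.543).
Then the next iterate is (x, y, z)₁ = (3.237, 0.122, 0.957).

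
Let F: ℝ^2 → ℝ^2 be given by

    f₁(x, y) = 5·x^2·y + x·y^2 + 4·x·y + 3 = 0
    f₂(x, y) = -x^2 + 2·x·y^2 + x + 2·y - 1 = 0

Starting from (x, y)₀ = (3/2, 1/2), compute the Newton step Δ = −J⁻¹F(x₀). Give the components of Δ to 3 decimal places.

At (3/2, 1/2): F = (12.000, 0.000).
Jacobian J = [[10·x·y + y^2 + 4·y, 5·x^2 + 2·x·y + 4·x], [-2·x + 2·y^2 + 1, 4·x·y + 2]].
At the point, J = [[9.750, 18.750], [-1.500, 5.000]] (det J = 76.875).
Solving J·Δ = −F gives Δ = (-0.780, -0.234).

(-0.780, -0.234)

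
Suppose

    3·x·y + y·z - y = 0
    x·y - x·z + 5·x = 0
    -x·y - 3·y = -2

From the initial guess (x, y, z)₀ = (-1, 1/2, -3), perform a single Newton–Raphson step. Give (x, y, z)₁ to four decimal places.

At (-1, 1/2, -3): F = (-3.5000, -8.5000, 1.0000).
Jacobian J = [[3·y, 3·x + z - 1, y], [y - z + 5, x, -x], [-y, -x - 3, 0]].
At the point, J = [[1.5000, -7.0000, 0.5000], [8.5000, -1.0000, 1.0000], [-0.5000, -2.0000, 0.0000]] (det J = -2.2500).
Solving J·Δ = −F gives Δ = (-2.2222, 1.0556, 28.4444).
Then the next iterate is (x, y, z)₁ = (-3.2222, 1.5556, 25.4444).

(-3.2222, 1.5556, 25.4444)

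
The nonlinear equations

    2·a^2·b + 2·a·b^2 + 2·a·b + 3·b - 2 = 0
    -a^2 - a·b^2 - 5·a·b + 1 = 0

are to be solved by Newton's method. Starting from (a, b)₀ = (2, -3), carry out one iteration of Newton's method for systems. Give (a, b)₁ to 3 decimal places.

At (2, -3): F = (-11.000, 9.000).
Jacobian J = [[4·a·b + 2·b^2 + 2·b, 2·a^2 + 4·a·b + 2·a + 3], [-2·a - b^2 - 5·b, -2·a·b - 5·a]].
At the point, J = [[-12.000, -9.000], [2.000, 2.000]] (det J = -6.000).
Solving J·Δ = −F gives Δ = (9.833, -14.333).
Then the next iterate is (a, b)₁ = (11.833, -17.333).

(11.833, -17.333)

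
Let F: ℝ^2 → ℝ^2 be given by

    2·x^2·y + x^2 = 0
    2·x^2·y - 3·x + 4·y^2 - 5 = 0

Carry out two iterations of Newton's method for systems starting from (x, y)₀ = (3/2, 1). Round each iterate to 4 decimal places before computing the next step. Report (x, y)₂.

At (3/2, 1): F = (6.7500, -1.0000).
Jacobian J = [[4·x·y + 2·x, 2·x^2], [4·x·y - 3, 2·x^2 + 8·y]].
At the point, J = [[9.0000, 4.5000], [3.0000, 12.5000]] (det J = 99.0000).
Solving J·Δ = −F gives Δ = (-0.8977, 0.2955).
Then the next iterate is (x, y)₁ = (0.6023, 1.2955).
Round to (0.6023, 1.2955) and repeat: F = (1.302690, 0.846306), J = [[4.325719, 0.725531], [0.121119, 11.089531]].
Δ = (-0.2889, -0.0732), so (x, y)₂ = (0.3134, 1.2223).

(0.3134, 1.2223)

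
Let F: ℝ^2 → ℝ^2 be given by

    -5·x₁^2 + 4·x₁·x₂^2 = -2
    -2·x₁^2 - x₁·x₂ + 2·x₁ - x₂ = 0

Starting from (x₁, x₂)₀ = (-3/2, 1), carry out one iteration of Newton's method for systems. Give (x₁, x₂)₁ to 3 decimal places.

At (-3/2, 1): F = (-15.250, -7.000).
Jacobian J = [[-10·x₁ + 4·x₂^2, 8·x₁·x₂], [-4·x₁ - x₂ + 2, -x₁ - 1]].
At the point, J = [[19.000, -12.000], [7.000, 0.500]] (det J = 93.500).
Solving J·Δ = −F gives Δ = (0.980, 0.281).
Then the next iterate is (x₁, x₂)₁ = (-0.520, 1.281).

(-0.520, 1.281)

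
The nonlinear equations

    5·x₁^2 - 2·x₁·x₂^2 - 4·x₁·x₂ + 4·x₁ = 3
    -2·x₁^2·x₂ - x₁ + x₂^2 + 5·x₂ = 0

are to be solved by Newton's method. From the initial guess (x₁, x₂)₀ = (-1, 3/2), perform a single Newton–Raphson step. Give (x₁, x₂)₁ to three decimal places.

(-1.178, 0.357)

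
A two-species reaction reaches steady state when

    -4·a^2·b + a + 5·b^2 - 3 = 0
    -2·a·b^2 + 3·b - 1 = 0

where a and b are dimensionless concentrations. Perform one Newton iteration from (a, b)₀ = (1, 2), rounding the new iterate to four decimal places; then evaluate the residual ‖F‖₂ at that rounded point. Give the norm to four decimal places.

2.0712

At (1, 2): F = (10.0000, -3.0000).
Jacobian J = [[-8·a·b + 1, -4·a^2 + 10·b], [-2·b^2, -4·a·b + 3]].
At the point, J = [[-15.0000, 16.0000], [-8.0000, -5.0000]] (det J = 203.0000).
Solving J·Δ = −F gives Δ = (0.0099, -0.6158).
Then the next iterate is (a, b)₁ = (1.0099, 1.3842).
Re-evaluating at (1.0099, 1.3842): F = (1.942977, -0.717356), so ‖F‖₂ = 2.0712.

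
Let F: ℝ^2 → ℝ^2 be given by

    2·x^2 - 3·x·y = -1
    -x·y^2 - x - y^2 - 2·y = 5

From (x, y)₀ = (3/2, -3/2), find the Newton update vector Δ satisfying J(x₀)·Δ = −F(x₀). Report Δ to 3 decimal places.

(-0.610, 1.299)

At (3/2, -3/2): F = (12.250, -9.125).
Jacobian J = [[4·x - 3·y, -3·x], [-y^2 - 1, -2·x·y - 2·y - 2]].
At the point, J = [[10.500, -4.500], [-3.250, 5.500]] (det J = 43.125).
Solving J·Δ = −F gives Δ = (-0.610, 1.299).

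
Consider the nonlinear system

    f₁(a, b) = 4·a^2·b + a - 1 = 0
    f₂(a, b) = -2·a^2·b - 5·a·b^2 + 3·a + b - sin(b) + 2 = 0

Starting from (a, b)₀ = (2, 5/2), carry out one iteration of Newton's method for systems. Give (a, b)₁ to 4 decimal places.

At (2, 5/2): F = (41.0000, -72.598472).
Jacobian J = [[8·a·b + 1, 4·a^2], [-4·a·b - 5·b^2 + 3, -2·a^2 - 10·a·b - cos(b) + 1]].
At the point, J = [[41.0000, 16.0000], [-48.2500, -56.198856]] (det J = -1532.153112).
Solving J·Δ = −F gives Δ = (-0.7457, -0.6516).
Then the next iterate is (a, b)₁ = (1.2543, 1.8484).

(1.2543, 1.8484)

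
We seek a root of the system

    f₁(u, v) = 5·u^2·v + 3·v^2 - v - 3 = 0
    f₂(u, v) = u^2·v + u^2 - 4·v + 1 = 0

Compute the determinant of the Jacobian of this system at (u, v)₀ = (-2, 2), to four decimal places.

J = [[10·u·v, 5·u^2 + 6·v - 1], [2·u·v + 2·u, u^2 - 4]].
At the point, J = [[-40.0000, 31.0000], [-12.0000, 0.0000]].
det J = 372.0000.

372.0000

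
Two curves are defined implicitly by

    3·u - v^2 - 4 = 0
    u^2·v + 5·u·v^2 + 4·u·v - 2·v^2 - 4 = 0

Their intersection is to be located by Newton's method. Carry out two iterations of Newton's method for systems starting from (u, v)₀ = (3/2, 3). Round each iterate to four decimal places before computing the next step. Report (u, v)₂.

(1.3129, 0.7374)

At (3/2, 3): F = (-8.5000, 70.2500).
Jacobian J = [[3, -2·v], [2·u·v + 5·v^2 + 4·v, u^2 + 10·u·v + 4·u - 4·v]].
At the point, J = [[3.0000, -6.0000], [66.0000, 41.2500]] (det J = 519.7500).
Solving J·Δ = −F gives Δ = (-0.1364, -1.4848).
Then the next iterate is (u, v)₁ = (1.3636, 1.5152).
Round to (1.3636, 1.5152) and repeat: F = (-2.205031, 18.143191), J = [[3.0000, -3.0304], [21.672209, 21.914272]].
Δ = (-0.0507, -0.7778), so (u, v)₂ = (1.3129, 0.7374).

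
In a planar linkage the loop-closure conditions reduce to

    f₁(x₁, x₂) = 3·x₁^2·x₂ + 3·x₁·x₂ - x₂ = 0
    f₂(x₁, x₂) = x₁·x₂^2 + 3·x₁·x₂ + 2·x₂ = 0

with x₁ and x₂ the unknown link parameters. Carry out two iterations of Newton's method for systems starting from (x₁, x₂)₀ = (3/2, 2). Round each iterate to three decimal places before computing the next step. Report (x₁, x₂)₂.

(1.068, 0.132)

At (3/2, 2): F = (20.500, 19.000).
Jacobian J = [[6·x₁·x₂ + 3·x₂, 3·x₁^2 + 3·x₁ - 1], [x₂^2 + 3·x₂, 2·x₁·x₂ + 3·x₁ + 2]].
At the point, J = [[24.000, 10.250], [10.000, 12.500]] (det J = 197.500).
Solving J·Δ = −F gives Δ = (-0.311, -1.271).
Then the next iterate is (x₁, x₂)₁ = (1.189, 0.729).
Round to (1.189, 0.729) and repeat: F = (4.96315, 4.69023), J = [[7.38769, 6.80816], [2.71844, 7.30056]].
Δ = (-0.121, -0.597), so (x₁, x₂)₂ = (1.068, 0.132).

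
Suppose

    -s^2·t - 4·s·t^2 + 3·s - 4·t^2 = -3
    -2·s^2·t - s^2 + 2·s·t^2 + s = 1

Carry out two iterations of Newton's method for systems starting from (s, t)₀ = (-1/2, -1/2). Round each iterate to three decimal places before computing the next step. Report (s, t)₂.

(1.068, -1.735)

At (-1/2, -1/2): F = (1.125, -1.750).
Jacobian J = [[-2·s·t - 4·t^2 + 3, -s^2 - 8·s·t - 8·t], [-4·s·t - 2·s + 2·t^2 + 1, -2·s^2 + 4·s·t]].
At the point, J = [[1.500, 1.750], [1.500, 0.500]] (det J = -1.875).
Solving J·Δ = −F gives Δ = (1.933, -2.300).
Then the next iterate is (s, t)₁ = (1.433, -2.800).
Round to (1.433, -2.800) and repeat: F = (-63.25011, 32.34849), J = [[-20.33520, 52.44571], [29.86360, -20.15658]].
Δ = (-0.365, 1.065), so (s, t)₂ = (1.068, -1.735).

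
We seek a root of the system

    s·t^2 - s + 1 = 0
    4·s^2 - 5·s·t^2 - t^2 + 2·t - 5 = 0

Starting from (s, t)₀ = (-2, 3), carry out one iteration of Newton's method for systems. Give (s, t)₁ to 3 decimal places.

(-0.817, 2.539)

At (-2, 3): F = (-15.000, 98.000).
Jacobian J = [[t^2 - 1, 2·s·t], [8·s - 5·t^2, -10·s·t - 2·t + 2]].
At the point, J = [[8.000, -12.000], [-61.000, 56.000]] (det J = -284.000).
Solving J·Δ = −F gives Δ = (1.183, -0.461).
Then the next iterate is (s, t)₁ = (-0.817, 2.539).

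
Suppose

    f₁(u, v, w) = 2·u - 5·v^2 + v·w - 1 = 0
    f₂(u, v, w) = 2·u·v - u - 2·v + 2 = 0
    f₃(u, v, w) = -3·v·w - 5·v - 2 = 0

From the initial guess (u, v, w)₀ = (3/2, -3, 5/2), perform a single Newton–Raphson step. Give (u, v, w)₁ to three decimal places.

(1.339, -1.624, 0.467)

At (3/2, -3, 5/2): F = (-50.500, -2.500, 35.500).
Jacobian J = [[2, -10·v + w, v], [2·v - 1, 2·u - 2, 0], [0, -3·w - 5, -3·v]].
At the point, J = [[2.000, 32.500, -3.000], [-7.000, 1.000, 0.000], [0.000, -12.500, 9.000]] (det J = 1803.000).
Solving J·Δ = −F gives Δ = (-0.161, 1.376, -2.033).
Then the next iterate is (u, v, w)₁ = (1.339, -1.624, 0.467).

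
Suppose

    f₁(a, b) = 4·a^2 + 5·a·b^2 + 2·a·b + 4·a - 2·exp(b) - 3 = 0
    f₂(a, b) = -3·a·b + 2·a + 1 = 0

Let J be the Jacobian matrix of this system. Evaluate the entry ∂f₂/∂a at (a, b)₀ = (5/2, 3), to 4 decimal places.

-7.0000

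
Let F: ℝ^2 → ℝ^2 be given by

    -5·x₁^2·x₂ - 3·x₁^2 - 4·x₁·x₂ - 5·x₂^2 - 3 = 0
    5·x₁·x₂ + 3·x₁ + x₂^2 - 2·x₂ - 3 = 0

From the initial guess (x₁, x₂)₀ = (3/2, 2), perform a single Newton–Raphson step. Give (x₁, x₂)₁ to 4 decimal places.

(1.3874, 0.4172)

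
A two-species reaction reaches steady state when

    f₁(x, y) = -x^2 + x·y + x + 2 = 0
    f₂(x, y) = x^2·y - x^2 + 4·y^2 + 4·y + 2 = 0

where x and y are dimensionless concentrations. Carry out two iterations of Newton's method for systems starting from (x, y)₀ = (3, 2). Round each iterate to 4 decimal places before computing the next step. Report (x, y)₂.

At (3, 2): F = (2.0000, 35.0000).
Jacobian J = [[-2·x + y + 1, x], [2·x·y - 2·x, x^2 + 8·y + 4]].
At the point, J = [[-3.0000, 3.0000], [6.0000, 29.0000]] (det J = -105.0000).
Solving J·Δ = −F gives Δ = (-0.4476, -1.1143).
Then the next iterate is (x, y)₁ = (2.5524, 0.8857).
Round to (2.5524, 0.8857) and repeat: F = (0.298315, 7.936023), J = [[-3.2191, 2.5524], [-0.583479, 17.600346]].
Δ = (-0.2720, -0.4599), so (x, y)₂ = (2.2804, 0.4258).

(2.2804, 0.4258)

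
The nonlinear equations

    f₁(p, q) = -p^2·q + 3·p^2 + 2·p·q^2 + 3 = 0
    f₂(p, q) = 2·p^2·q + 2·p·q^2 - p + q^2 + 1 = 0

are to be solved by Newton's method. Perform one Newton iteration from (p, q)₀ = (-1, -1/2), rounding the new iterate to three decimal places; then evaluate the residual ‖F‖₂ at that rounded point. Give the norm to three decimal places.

At (-1, -1/2): F = (6.000, 0.750).
Jacobian J = [[-2·p·q + 6·p + 2·q^2, -p^2 + 4·p·q], [4·p·q + 2·q^2 - 1, 2·p^2 + 4·p·q + 2·q]].
At the point, J = [[-6.500, 1.000], [1.500, 3.000]] (det J = -21.000).
Solving J·Δ = −F gives Δ = (0.821, -0.661).
Then the next iterate is (p, q)₁ = (-0.179, -1.161).
Re-evaluating at (-0.179, -1.161): F = (2.65077, 1.96997), so ‖F‖₂ = 3.303.

3.303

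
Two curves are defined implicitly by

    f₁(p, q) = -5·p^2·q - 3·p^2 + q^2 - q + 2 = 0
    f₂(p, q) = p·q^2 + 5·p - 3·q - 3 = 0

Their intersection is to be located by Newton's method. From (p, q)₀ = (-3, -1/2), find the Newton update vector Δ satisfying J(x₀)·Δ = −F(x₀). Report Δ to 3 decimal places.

(3.286, 0.172)

At (-3, -1/2): F = (-1.750, -17.250).
Jacobian J = [[-10·p·q - 6·p, -5·p^2 + 2·q - 1], [q^2 + 5, 2·p·q - 3]].
At the point, J = [[3.000, -47.000], [5.250, 0.000]] (det J = 246.750).
Solving J·Δ = −F gives Δ = (3.286, 0.172).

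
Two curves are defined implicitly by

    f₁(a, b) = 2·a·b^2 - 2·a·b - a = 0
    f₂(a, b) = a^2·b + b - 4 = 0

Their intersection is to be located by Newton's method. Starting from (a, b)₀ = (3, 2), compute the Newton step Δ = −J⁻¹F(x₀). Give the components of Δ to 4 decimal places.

(-1.0645, -0.3226)

At (3, 2): F = (9.0000, 16.0000).
Jacobian J = [[2·b^2 - 2·b - 1, 4·a·b - 2·a], [2·a·b, a^2 + 1]].
At the point, J = [[3.0000, 18.0000], [12.0000, 10.0000]] (det J = -186.0000).
Solving J·Δ = −F gives Δ = (-1.0645, -0.3226).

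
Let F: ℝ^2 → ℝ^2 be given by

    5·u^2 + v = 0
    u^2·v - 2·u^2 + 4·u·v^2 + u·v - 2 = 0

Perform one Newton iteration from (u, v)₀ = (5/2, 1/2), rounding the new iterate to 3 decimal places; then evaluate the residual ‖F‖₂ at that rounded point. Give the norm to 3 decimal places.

8.421

At (5/2, 1/2): F = (31.750, -7.625).
Jacobian J = [[10·u, 1], [2·u·v - 4·u + 4·v^2 + v, u^2 + 8·u·v + u]].
At the point, J = [[25.000, 1.000], [-6.000, 18.750]] (det J = 474.750).
Solving J·Δ = −F gives Δ = (-1.270, 0.000).
Then the next iterate is (u, v)₁ = (1.230, 0.500).
Re-evaluating at (1.230, 0.500): F = (8.06450, -2.42435), so ‖F‖₂ = 8.421.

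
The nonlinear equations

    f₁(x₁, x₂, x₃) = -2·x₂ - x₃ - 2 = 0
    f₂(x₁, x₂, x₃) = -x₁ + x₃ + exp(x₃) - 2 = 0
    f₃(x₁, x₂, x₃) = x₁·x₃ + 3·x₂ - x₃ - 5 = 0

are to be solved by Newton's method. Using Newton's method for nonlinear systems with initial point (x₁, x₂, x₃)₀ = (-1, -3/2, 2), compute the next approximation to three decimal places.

(6.266, -1.933, 1.866)

At (-1, -3/2, 2): F = (-1.000, 8.38906, -13.500).
Jacobian J = [[0, -2, -1], [-1, 0, exp(x₃) + 1], [x₃, 3, x₁ - 1]].
At the point, J = [[0.000, -2.000, -1.000], [-1.000, 0.000, 8.38906], [2.000, 3.000, -2.000]] (det J = -26.55622).
Solving J·Δ = −F gives Δ = (7.266, -0.433, -0.134).
Then the next iterate is (x₁, x₂, x₃)₁ = (6.266, -1.933, 1.866).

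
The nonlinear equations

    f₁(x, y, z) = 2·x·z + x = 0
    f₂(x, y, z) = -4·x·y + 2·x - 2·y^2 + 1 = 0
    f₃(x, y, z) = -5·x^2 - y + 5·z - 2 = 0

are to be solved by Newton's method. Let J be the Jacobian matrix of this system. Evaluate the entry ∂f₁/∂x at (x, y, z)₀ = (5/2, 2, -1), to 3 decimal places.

-1.000

∂f₁/∂x = 2·z + 1.
At (5/2, 2, -1) this is -1.000.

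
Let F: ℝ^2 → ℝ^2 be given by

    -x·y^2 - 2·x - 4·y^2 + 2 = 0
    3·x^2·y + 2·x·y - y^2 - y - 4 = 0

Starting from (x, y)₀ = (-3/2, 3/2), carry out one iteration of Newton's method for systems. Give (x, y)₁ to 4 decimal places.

At (-3/2, 3/2): F = (-0.6250, -2.1250).
Jacobian J = [[-y^2 - 2, -2·x·y - 8·y], [6·x·y + 2·y, 3·x^2 + 2·x - 2·y - 1]].
At the point, J = [[-4.2500, -7.5000], [-10.5000, -0.2500]] (det J = -77.6875).
Solving J·Δ = −F gives Δ = (-0.2031, 0.0318).
Then the next iterate is (x, y)₁ = (-1.7031, 1.5318).

(-1.7031, 1.5318)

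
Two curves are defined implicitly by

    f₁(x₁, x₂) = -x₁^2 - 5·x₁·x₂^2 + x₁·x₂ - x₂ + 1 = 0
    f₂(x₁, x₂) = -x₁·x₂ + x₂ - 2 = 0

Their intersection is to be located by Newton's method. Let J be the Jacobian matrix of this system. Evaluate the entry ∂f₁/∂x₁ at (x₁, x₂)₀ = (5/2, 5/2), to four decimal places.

-33.7500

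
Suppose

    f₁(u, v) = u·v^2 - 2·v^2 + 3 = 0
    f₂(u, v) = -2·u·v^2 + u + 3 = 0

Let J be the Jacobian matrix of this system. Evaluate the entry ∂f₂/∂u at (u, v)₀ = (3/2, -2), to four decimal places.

∂f₂/∂u = -2·v^2 + 1.
At (3/2, -2) this is -7.0000.

-7.0000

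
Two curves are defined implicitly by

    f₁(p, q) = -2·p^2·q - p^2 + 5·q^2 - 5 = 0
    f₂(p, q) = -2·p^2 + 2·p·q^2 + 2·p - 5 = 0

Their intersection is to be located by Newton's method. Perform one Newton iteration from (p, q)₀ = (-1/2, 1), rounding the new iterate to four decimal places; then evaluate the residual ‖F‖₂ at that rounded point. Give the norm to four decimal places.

5.2186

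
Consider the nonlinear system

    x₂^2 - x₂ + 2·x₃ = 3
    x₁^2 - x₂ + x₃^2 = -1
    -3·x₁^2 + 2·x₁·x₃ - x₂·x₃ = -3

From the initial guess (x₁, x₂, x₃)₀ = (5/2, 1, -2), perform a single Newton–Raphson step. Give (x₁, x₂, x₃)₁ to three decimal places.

(1.987, 7.316, -1.658)

At (5/2, 1, -2): F = (-7.000, 10.250, -23.750).
Jacobian J = [[0, 2·x₂ - 1, 2], [2·x₁, -1, 2·x₃], [-6·x₁ + 2·x₃, -x₃, 2·x₁ - x₂]].
At the point, J = [[0.000, 1.000, 2.000], [5.000, -1.000, -4.000], [-19.000, 2.000, 4.000]] (det J = 38.000).
Solving J·Δ = −F gives Δ = (-0.513, 6.316, 0.342).
Then the next iterate is (x₁, x₂, x₃)₁ = (1.987, 7.316, -1.658).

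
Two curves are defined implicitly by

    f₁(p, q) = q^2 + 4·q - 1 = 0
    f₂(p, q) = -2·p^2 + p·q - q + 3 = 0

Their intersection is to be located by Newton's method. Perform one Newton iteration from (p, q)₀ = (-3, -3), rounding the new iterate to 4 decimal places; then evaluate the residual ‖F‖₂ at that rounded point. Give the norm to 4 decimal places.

4.0303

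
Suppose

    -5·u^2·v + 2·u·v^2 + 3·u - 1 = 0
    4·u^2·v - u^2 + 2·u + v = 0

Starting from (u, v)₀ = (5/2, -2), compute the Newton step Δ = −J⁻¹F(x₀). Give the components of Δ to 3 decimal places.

At (5/2, -2): F = (89.000, -53.250).
Jacobian J = [[-10·u·v + 2·v^2 + 3, -5·u^2 + 4·u·v], [8·u·v - 2·u + 2, 4·u^2 + 1]].
At the point, J = [[61.000, -51.250], [-43.000, 26.000]] (det J = -617.750).
Solving J·Δ = −F gives Δ = (-0.672, 0.937).

(-0.672, 0.937)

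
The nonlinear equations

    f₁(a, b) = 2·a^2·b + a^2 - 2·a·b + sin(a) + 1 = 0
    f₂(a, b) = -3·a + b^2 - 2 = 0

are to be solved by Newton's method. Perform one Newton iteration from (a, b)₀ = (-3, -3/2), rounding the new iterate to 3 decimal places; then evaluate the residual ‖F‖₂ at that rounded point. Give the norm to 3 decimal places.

4.870

At (-3, -3/2): F = (-26.14112, 9.250).
Jacobian J = [[4·a·b + 2·a - 2·b + cos(a), 2·a^2 - 2·a], [-3, 2·b]].
At the point, J = [[14.01001, 24.000], [-3.000, -3.000]] (det J = 29.96998).
Solving J·Δ = −F gives Δ = (4.791, -1.707).
Then the next iterate is (a, b)₁ = (1.791, -3.207).
Re-evaluating at (1.791, -3.207): F = (-3.90306, 2.91185), so ‖F‖₂ = 4.870.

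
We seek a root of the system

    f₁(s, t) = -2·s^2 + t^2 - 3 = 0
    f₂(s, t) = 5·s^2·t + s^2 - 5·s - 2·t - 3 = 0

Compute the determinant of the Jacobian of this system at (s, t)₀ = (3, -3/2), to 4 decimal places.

J = [[-4·s, 2·t], [10·s·t + 2·s - 5, 5·s^2 - 2]].
At the point, J = [[-12.0000, -3.0000], [-44.0000, 43.0000]].
det J = -648.0000.

-648.0000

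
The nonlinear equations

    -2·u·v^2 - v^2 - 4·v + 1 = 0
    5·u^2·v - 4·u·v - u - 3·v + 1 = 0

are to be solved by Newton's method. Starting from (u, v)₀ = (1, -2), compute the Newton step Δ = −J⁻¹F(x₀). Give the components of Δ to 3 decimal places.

(0.217, 0.592)

At (1, -2): F = (-3.000, 4.000).
Jacobian J = [[-2·v^2, -4·u·v - 2·v - 4], [10·u·v - 4·v - 1, 5·u^2 - 4·u - 3]].
At the point, J = [[-8.000, 8.000], [-13.000, -2.000]] (det J = 120.000).
Solving J·Δ = −F gives Δ = (0.217, 0.592).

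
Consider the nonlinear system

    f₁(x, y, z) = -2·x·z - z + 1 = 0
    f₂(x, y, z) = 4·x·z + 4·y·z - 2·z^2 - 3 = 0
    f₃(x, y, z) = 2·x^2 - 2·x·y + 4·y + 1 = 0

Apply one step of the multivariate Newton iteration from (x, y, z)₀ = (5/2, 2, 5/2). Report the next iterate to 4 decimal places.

(0.5132, 1.5789, 1.8224)

At (5/2, 2, 5/2): F = (-14.0000, 29.5000, 11.5000).
Jacobian J = [[-2·z, 0, -2·x - 1], [4·z, 4·z, 4·x + 4·y - 4·z], [4·x - 2·y, -2·x + 4, 0]].
At the point, J = [[-5.0000, 0.0000, -6.0000], [10.0000, 10.0000, 8.0000], [6.0000, -1.0000, 0.0000]] (det J = 380.0000).
Solving J·Δ = −F gives Δ = (-1.9868, -0.4211, -0.6776).
Then the next iterate is (x, y, z)₁ = (0.5132, 1.5789, 1.8224).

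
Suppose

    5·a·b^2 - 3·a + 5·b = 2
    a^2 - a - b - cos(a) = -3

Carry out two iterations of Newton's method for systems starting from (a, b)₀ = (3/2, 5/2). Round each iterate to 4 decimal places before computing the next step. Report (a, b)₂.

(0.1756, 1.2546)

At (3/2, 5/2): F = (52.8750, 1.179263).
Jacobian J = [[5·b^2 - 3, 10·a·b + 5], [2·a + sin(a) - 1, -1]].
At the point, J = [[28.2500, 42.5000], [2.997495, -1.0000]] (det J = -155.643537).
Solving J·Δ = −F gives Δ = (-0.6617, -0.8043).
Then the next iterate is (a, b)₁ = (0.8383, 1.6957).
Round to (0.8383, 1.6957) and repeat: F = (16.015833, 0.500019), J = [[11.376992, 19.215053], [1.420107, -1.0000]].
Δ = (-0.6627, -0.4411), so (a, b)₂ = (0.1756, 1.2546).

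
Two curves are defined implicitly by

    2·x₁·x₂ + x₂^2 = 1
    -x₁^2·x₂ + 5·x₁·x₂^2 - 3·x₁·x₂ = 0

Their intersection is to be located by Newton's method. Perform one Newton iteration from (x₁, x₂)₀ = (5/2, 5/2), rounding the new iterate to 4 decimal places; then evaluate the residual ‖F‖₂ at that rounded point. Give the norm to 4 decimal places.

17.0778

At (5/2, 5/2): F = (17.7500, 43.7500).
Jacobian J = [[2·x₂, 2·x₁ + 2·x₂], [-2·x₁·x₂ + 5·x₂^2 - 3·x₂, -x₁^2 + 10·x₁·x₂ - 3·x₁]].
At the point, J = [[5.0000, 10.0000], [11.2500, 48.7500]] (det J = 131.2500).
Solving J·Δ = −F gives Δ = (-3.2595, -0.1452).
Then the next iterate is (x₁, x₂)₁ = (-0.7595, 2.3548).
Re-evaluating at (-0.7595, 2.3548): F = (0.968142, -17.050384), so ‖F‖₂ = 17.0778.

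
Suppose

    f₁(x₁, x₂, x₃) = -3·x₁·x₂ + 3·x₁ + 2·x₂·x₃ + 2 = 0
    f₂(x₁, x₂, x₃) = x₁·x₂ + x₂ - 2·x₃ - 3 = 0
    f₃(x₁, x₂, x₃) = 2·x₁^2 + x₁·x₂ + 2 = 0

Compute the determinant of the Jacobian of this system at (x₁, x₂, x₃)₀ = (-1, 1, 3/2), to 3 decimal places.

34.000

J = [[-3·x₂ + 3, -3·x₁ + 2·x₃, 2·x₂], [x₂, x₁ + 1, -2], [4·x₁ + x₂, x₁, 0]].
At the point, J = [[0.000, 6.000, 2.000], [1.000, 0.000, -2.000], [-3.000, -1.000, 0.000]].
det J = 34.000.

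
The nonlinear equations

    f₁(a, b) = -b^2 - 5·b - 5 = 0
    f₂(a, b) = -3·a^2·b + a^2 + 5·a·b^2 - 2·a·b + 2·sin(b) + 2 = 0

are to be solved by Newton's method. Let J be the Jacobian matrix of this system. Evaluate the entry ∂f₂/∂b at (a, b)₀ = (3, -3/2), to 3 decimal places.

∂f₂/∂b = -3·a^2 + 10·a·b - 2·a + 2·cos(b).
At (3, -3/2) this is -77.859.

-77.859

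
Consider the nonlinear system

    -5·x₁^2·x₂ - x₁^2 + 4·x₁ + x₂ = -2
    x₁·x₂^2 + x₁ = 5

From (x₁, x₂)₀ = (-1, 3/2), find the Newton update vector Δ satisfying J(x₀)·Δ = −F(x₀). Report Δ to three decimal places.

(-0.120, -2.880)

At (-1, 3/2): F = (-9.000, -8.250).
Jacobian J = [[-10·x₁·x₂ - 2·x₁ + 4, -5·x₁^2 + 1], [x₂^2 + 1, 2·x₁·x₂]].
At the point, J = [[21.000, -4.000], [3.250, -3.000]] (det J = -50.000).
Solving J·Δ = −F gives Δ = (-0.120, -2.880).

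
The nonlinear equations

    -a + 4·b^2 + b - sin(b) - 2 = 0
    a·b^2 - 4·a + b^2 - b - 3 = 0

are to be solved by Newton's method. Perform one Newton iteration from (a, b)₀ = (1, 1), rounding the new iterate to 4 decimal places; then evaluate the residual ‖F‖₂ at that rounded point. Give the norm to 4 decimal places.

At (1, 1): F = (1.158529, -6.0000).
Jacobian J = [[-1, 8·b - cos(b) + 1], [b^2 - 4, 2·a·b + 2·b - 1]].
At the point, J = [[-1.0000, 8.459698], [-3.0000, 3.0000]] (det J = 22.379093).
Solving J·Δ = −F gives Δ = (-2.4234, -0.4234).
Then the next iterate is (a, b)₁ = (-1.4234, 0.5766).
Re-evaluating at (-1.4234, 0.5766): F = (0.784693, 1.976233), so ‖F‖₂ = 2.1263.

2.1263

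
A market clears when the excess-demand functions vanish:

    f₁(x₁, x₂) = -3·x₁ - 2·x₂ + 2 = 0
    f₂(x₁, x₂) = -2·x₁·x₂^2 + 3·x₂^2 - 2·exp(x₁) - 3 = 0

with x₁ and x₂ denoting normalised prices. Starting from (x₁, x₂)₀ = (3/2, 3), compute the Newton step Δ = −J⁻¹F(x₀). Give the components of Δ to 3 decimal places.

At (3/2, 3): F = (-8.500, -11.96338).
Jacobian J = [[-3, -2], [-2·x₂^2 - 2·exp(x₁), -4·x₁·x₂ + 6·x₂]].
At the point, J = [[-3.000, -2.000], [-26.96338, 0.000]] (det J = -53.92676).
Solving J·Δ = −F gives Δ = (-0.444, -3.584).

(-0.444, -3.584)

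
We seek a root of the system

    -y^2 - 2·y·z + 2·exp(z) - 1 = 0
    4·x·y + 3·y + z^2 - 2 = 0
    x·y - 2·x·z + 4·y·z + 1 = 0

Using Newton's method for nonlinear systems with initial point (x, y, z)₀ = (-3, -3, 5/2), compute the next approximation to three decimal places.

At (-3, -3, 5/2): F = (29.36499, 31.250, -5.000).
Jacobian J = [[0, -2·y - 2·z, -2·y + 2·exp(z)], [4·y, 4·x + 3, 2·z], [y - 2·z, x + 4·z, -2·x + 4·y]].
At the point, J = [[0.000, 1.000, 30.36499], [-12.000, -9.000, 5.000], [-8.000, 7.000, -6.000]] (det J = -4848.93812).
Solving J·Δ = −F gives Δ = (1.237, 1.263, -1.009).
Then the next iterate is (x, y, z)₁ = (-1.763, -1.737, 1.491).

(-1.763, -1.737, 1.491)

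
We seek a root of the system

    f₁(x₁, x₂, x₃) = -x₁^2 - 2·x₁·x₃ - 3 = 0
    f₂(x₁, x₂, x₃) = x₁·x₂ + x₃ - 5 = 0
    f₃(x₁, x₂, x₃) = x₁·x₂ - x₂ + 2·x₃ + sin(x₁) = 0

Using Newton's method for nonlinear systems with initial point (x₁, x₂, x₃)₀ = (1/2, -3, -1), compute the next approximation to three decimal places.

At (1/2, -3, -1): F = (-2.250, -7.500, -0.02057).
Jacobian J = [[-2·x₁ - 2·x₃, 0, -2·x₁], [x₂, x₁, 1], [x₂ + cos(x₁), x₁ - 1, 2]].
At the point, J = [[1.000, 0.000, -1.000], [-3.000, 0.500, 1.000], [-2.12242, -0.500, 2.000]] (det J = -1.06121).
Solving J·Δ = −F gives Δ = (-6.724, -7.395, -8.974).
Then the next iterate is (x₁, x₂, x₃)₁ = (-6.224, -10.395, -9.974).

(-6.224, -10.395, -9.974)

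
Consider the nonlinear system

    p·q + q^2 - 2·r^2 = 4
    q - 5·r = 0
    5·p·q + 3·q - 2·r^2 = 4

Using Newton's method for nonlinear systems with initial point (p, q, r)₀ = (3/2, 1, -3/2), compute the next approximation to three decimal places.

(0.805, 0.254, 0.051)

At (3/2, 1, -3/2): F = (-6.000, 8.500, 2.000).
Jacobian J = [[q, p + 2·q, -4·r], [0, 1, -5], [5·q, 5·p + 3, -4·r]].
At the point, J = [[1.000, 3.500, 6.000], [0.000, 1.000, -5.000], [5.000, 10.500, 6.000]] (det J = -59.000).
Solving J·Δ = −F gives Δ = (-0.695, -0.746, 1.551).
Then the next iterate is (p, q, r)₁ = (0.805, 0.254, 0.051).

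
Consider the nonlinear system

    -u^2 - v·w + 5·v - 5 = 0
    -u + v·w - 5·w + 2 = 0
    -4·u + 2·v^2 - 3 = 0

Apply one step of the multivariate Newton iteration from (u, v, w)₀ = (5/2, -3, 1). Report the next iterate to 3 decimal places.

At (5/2, -3, 1): F = (-23.250, -8.500, 5.000).
Jacobian J = [[-2·u, -w + 5, -v], [-1, w, v - 5], [-4, 4·v, 0]].
At the point, J = [[-5.000, 4.000, 3.000], [-1.000, 1.000, -8.000], [-4.000, -12.000, 0.000]] (det J = 656.000).
Solving J·Δ = −F gives Δ = (-3.602, 1.617, -0.410).
Then the next iterate is (u, v, w)₁ = (-1.102, -1.383, 0.590).

(-1.102, -1.383, 0.590)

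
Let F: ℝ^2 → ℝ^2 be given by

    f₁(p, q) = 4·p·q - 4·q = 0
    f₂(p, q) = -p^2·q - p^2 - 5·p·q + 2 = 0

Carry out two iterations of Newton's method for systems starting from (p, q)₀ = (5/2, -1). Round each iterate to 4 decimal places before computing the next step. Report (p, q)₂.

At (5/2, -1): F = (-6.0000, 14.5000).
Jacobian J = [[4·q, 4·p - 4], [-2·p·q - 2·p - 5·q, -p^2 - 5·p]].
At the point, J = [[-4.0000, 6.0000], [5.0000, -18.7500]] (det J = 45.0000).
Solving J·Δ = −F gives Δ = (-0.5667, 0.6222).
Then the next iterate is (p, q)₁ = (1.9333, -0.3778).
Round to (1.9333, -0.3778) and repeat: F = (-1.410403, 3.326439), J = [[-1.5112, 3.7332], [-0.516799, -13.404149]].
Δ = (-0.2924, 0.2594), so (p, q)₂ = (1.6409, -0.1184).

(1.6409, -0.1184)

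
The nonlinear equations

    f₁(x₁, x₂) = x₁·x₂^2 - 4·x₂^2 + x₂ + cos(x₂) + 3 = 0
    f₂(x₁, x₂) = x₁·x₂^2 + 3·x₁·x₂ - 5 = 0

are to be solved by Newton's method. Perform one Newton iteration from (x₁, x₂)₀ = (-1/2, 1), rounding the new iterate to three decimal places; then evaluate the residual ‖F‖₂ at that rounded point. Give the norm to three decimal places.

At (-1/2, 1): F = (0.04030, -7.000).
Jacobian J = [[x₂^2, 2·x₁·x₂ - 8·x₂ - sin(x₂) + 1], [x₂^2 + 3·x₂, 2·x₁·x₂ + 3·x₁]].
At the point, J = [[1.000, -8.84147], [4.000, -2.500]] (det J = 32.86588).
Solving J·Δ = −F gives Δ = (1.886, 0.218).
Then the next iterate is (x₁, x₂)₁ = (1.386, 1.218).
Re-evaluating at (1.386, 1.218): F = (0.68559, 2.12061), so ‖F‖₂ = 2.229.

2.229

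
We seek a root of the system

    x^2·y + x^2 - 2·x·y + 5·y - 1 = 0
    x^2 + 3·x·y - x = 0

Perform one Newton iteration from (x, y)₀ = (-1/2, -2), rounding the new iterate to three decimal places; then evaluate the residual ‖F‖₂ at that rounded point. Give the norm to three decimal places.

0.730

At (-1/2, -2): F = (-13.250, 3.750).
Jacobian J = [[2·x·y + 2·x - 2·y, x^2 - 2·x + 5], [2·x + 3·y - 1, 3·x]].
At the point, J = [[5.000, 6.250], [-8.000, -1.500]] (det J = 42.500).
Solving J·Δ = −F gives Δ = (0.084, 2.053).
Then the next iterate is (x, y)₁ = (-0.416, 0.053).
Re-evaluating at (-0.416, 0.053): F = (-0.50868, 0.52291), so ‖F‖₂ = 0.730.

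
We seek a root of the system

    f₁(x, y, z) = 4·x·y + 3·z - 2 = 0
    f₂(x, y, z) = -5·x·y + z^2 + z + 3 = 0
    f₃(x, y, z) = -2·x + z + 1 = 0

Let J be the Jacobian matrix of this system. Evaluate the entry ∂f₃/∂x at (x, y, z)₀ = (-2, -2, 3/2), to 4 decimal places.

-2.0000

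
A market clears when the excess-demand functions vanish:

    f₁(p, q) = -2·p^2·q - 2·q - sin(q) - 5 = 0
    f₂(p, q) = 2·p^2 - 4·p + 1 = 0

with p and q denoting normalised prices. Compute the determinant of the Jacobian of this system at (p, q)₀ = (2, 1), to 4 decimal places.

42.1612

J = [[-4·p·q, -2·p^2 - cos(q) - 2], [4·p - 4, 0]].
At the point, J = [[-8.0000, -10.540302], [4.0000, 0.0000]].
det J = 42.1612.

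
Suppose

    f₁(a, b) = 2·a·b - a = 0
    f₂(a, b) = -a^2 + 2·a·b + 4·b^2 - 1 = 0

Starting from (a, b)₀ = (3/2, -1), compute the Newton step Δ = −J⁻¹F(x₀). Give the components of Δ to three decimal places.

(-0.975, 0.525)

At (3/2, -1): F = (-4.500, -2.250).
Jacobian J = [[2·b - 1, 2·a], [-2·a + 2·b, 2·a + 8·b]].
At the point, J = [[-3.000, 3.000], [-5.000, -5.000]] (det J = 30.000).
Solving J·Δ = −F gives Δ = (-0.975, 0.525).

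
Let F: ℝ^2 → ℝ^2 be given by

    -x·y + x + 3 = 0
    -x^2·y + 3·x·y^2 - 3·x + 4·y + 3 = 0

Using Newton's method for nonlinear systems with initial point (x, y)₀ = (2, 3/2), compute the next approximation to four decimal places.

(6.2222, 1.4444)

At (2, 3/2): F = (2.0000, 10.5000).
Jacobian J = [[-y + 1, -x], [-2·x·y + 3·y^2 - 3, -x^2 + 6·x·y + 4]].
At the point, J = [[-0.5000, -2.0000], [-2.2500, 18.0000]] (det J = -13.5000).
Solving J·Δ = −F gives Δ = (4.2222, -0.0556).
Then the next iterate is (x, y)₁ = (6.2222, 1.4444).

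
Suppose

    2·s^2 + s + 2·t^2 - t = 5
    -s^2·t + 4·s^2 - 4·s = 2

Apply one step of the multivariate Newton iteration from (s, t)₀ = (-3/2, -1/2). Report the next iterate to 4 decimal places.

(-0.4182, -2.6364)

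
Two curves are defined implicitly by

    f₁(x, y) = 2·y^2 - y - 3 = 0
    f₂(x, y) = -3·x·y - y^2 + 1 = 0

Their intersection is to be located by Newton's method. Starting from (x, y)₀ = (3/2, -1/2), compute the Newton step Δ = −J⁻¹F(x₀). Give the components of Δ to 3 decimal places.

(-3.556, -0.667)

At (3/2, -1/2): F = (-2.000, 3.000).
Jacobian J = [[0, 4·y - 1], [-3·y, -3·x - 2·y]].
At the point, J = [[0.000, -3.000], [1.500, -3.500]] (det J = 4.500).
Solving J·Δ = −F gives Δ = (-3.556, -0.667).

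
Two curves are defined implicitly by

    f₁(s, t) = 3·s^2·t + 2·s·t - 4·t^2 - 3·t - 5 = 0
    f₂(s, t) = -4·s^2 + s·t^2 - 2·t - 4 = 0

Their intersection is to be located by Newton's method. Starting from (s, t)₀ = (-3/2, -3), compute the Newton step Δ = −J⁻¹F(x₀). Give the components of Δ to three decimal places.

(0.549, 1.282)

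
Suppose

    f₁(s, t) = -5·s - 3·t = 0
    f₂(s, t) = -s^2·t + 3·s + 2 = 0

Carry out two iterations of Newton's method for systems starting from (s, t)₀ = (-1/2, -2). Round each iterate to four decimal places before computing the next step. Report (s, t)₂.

At (-1/2, -2): F = (8.5000, 1.0000).
Jacobian J = [[-5, -3], [-2·s·t + 3, -s^2]].
At the point, J = [[-5.0000, -3.0000], [1.0000, -0.2500]] (det J = 4.2500).
Solving J·Δ = −F gives Δ = (-0.2059, 3.1765).
Then the next iterate is (s, t)₁ = (-0.7059, 1.1765).
Round to (-0.7059, 1.1765) and repeat: F = (0.0000, -0.703944), J = [[-5.0000, -3.0000], [4.660983, -0.498295]].
Δ = (0.1282, -0.2136), so (s, t)₂ = (-0.5777, 0.9629).

(-0.5777, 0.9629)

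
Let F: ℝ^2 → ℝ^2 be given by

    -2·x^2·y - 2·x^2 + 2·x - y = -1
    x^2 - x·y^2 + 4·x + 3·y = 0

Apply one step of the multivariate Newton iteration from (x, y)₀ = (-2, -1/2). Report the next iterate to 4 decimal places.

At (-2, -1/2): F = (-6.5000, -5.0000).
Jacobian J = [[-4·x·y - 4·x + 2, -2·x^2 - 1], [2·x - y^2 + 4, -2·x·y + 3]].
At the point, J = [[6.0000, -9.0000], [-0.2500, 1.0000]] (det J = 3.7500).
Solving J·Δ = −F gives Δ = (13.7333, 8.4333).
Then the next iterate is (x, y)₁ = (11.7333, 7.9333).

(11.7333, 7.9333)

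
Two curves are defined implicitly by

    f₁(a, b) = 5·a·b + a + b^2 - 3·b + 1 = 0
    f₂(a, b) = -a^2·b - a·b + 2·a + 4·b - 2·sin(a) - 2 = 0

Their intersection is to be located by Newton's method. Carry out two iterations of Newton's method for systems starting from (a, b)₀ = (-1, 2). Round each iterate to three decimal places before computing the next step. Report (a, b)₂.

(0.268, 0.423)

At (-1, 2): F = (-12.000, 5.68294).
Jacobian J = [[5·b + 1, 5·a + 2·b - 3], [-2·a·b - b - 2·cos(a) + 2, -a^2 - a + 4]].
At the point, J = [[11.000, -4.000], [2.91940, 4.000]] (det J = 55.67758).
Solving J·Δ = −F gives Δ = (0.454, -1.752).
Then the next iterate is (a, b)₁ = (-0.546, 0.248).
Round to (-0.546, 0.248) and repeat: F = (-0.90554, -0.99998), J = [[2.240, -5.234], [0.31360, 4.24788]].
Δ = (0.814, 0.175), so (a, b)₂ = (0.268, 0.423).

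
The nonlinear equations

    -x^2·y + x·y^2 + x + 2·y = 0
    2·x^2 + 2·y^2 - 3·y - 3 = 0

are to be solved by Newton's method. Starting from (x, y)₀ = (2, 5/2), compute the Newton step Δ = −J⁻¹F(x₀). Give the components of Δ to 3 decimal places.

(-0.162, -1.243)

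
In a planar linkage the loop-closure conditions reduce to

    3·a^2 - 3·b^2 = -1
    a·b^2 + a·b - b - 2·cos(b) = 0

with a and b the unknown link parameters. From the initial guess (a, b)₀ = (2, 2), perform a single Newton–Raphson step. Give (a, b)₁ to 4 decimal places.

(1.3023, 1.3857)

At (2, 2): F = (1.0000, 10.832294).
Jacobian J = [[6·a, -6·b], [b^2 + b, 2·a·b + a + 2·sin(b) - 1]].
At the point, J = [[12.0000, -12.0000], [6.0000, 10.818595]] (det J = 201.823138).
Solving J·Δ = −F gives Δ = (-0.6977, -0.6143).
Then the next iterate is (a, b)₁ = (1.3023, 1.3857).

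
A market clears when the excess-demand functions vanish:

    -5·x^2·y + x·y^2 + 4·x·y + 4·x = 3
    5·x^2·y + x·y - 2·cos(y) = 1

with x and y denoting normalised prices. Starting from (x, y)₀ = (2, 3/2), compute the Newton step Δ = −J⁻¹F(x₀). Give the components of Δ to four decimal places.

(-0.0541, -1.2568)

At (2, 3/2): F = (-8.5000, 31.858526).
Jacobian J = [[-10·x·y + y^2 + 4·y + 4, -5·x^2 + 2·x·y + 4·x], [10·x·y + y, 5·x^2 + x + 2·sin(y)]].
At the point, J = [[-17.7500, -6.0000], [31.5000, 23.994990]] (det J = -236.911072).
Solving J·Δ = −F gives Δ = (-0.0541, -1.2568).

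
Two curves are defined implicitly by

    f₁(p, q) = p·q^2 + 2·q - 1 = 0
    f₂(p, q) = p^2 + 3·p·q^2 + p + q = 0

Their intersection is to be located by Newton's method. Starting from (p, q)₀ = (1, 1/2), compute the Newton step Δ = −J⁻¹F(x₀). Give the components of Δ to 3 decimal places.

(-0.854, -0.012)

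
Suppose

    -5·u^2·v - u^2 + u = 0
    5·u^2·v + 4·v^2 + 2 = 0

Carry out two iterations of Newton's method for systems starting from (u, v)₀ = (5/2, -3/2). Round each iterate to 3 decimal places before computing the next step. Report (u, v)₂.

(1.735, -0.221)

At (5/2, -3/2): F = (43.125, -35.875).
Jacobian J = [[-10·u·v - 2·u + 1, -5·u^2], [10·u·v, 5·u^2 + 8·v]].
At the point, J = [[33.500, -31.250], [-37.500, 19.250]] (det J = -527.000).
Solving J·Δ = −F gives Δ = (-0.552, 0.788).
Then the next iterate is (u, v)₁ = (1.948, -0.712).
Round to (1.948, -0.712) and repeat: F = (11.66244, -9.48137), J = [[10.97376, -18.97352], [-13.86976, 13.27752]].
Δ = (-0.213, 0.491), so (u, v)₂ = (1.735, -0.221).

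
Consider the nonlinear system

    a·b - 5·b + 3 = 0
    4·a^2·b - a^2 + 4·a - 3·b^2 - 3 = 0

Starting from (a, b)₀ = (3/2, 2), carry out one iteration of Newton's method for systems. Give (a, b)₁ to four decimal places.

(1.0629, 0.6074)

At (3/2, 2): F = (-4.0000, 6.7500).
Jacobian J = [[b, a - 5], [8·a·b - 2·a + 4, 4·a^2 - 6·b]].
At the point, J = [[2.0000, -3.5000], [25.0000, -3.0000]] (det J = 81.5000).
Solving J·Δ = −F gives Δ = (-0.4371, -1.3926).
Then the next iterate is (a, b)₁ = (1.0629, 0.6074).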